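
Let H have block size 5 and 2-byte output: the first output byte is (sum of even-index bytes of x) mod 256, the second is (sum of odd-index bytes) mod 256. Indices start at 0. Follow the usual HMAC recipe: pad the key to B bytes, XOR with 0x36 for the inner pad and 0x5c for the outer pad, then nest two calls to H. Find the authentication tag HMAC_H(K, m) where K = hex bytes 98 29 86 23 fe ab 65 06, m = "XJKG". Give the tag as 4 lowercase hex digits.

39b1

Key hex bytes 98 29 86 23 fe ab 65 06 is 8 bytes > B = 5, so hash it first: H(key) = 81 fd, then zero-pad to 5 bytes: K' = 81 fd 00 00 00.
K' ⊕ ipad = b7 cb 36 36 36.  K' ⊕ opad = dd a1 5c 5c 5c.
Inner input = (K'⊕ipad) ∥ m = b7 cb 36 36 36 ∥ 58 4a 4b 47.
Inner hash: even-index sum = 436 mod 256 = 180; odd-index sum = 420 mod 256 = 164 → b4 a4.
Outer input = (K'⊕opad) ∥ inner = dd a1 5c 5c 5c ∥ b4 a4.
Outer hash (tag): even-index sum = 569 mod 256 = 57; odd-index sum = 433 mod 256 = 177 → 39 b1.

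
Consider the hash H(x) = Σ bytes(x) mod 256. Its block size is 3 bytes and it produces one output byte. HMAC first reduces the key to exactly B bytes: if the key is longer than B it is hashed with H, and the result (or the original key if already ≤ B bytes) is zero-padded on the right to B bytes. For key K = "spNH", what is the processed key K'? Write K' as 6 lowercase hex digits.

790000

|K| = 4 > B = 3, so first hash the key.
H(K): sum = 115+112+78+72 = 377; mod 256 = 121 → 79.
Zero-pad H(K) = 79 to 3 bytes: K' = 79 00 00.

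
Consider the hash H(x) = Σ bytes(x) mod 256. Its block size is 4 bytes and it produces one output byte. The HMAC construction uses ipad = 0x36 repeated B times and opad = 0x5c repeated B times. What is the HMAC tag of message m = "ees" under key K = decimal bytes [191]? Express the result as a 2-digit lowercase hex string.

Key decimal bytes [191] = bf is 1 byte ≤ B = 4; zero-pad to 4 bytes: K' = bf 00 00 00.
K' ⊕ ipad = 89 36 36 36.  K' ⊕ opad = e3 5c 5c 5c.
Inner input = (K'⊕ipad) ∥ m = 89 36 36 36 ∥ 65 65 73.
Inner hash: sum = 137+54+54+54+101+101+115 = 616; mod 256 = 104 → 68.
Outer input = (K'⊕opad) ∥ inner = e3 5c 5c 5c ∥ 68.
Outer hash (tag): sum = 227+92+92+92+104 = 607; mod 256 = 95 → 5f.

5f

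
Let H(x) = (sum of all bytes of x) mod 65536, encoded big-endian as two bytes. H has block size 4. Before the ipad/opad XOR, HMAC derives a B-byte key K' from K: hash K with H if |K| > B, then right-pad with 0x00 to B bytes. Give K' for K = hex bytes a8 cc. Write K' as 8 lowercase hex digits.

Key hex bytes a8 cc is 2 bytes ≤ B = 4; zero-pad to 4 bytes: K' = a8 cc 00 00.

a8cc0000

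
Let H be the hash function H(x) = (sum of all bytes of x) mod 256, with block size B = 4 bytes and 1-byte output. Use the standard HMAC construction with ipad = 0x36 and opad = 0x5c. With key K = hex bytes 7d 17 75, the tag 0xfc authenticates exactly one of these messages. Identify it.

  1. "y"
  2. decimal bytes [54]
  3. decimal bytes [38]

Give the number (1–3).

Key hex bytes 7d 17 75 is 3 bytes ≤ B = 4; zero-pad to 4 bytes: K' = 7d 17 75 00.
K' ⊕ ipad = 4b 21 43 36; K' ⊕ opad = 21 4b 29 5c.
m1: inner = H(4b 21 43 36 79) = 5e; tag = H(21 4b 29 5c 5e) = 4f
m2: inner = H(4b 21 43 36 36) = 1b; tag = H(21 4b 29 5c 1b) = 0c
m3: inner = H(4b 21 43 36 26) = 0b; tag = H(21 4b 29 5c 0b) = fc ← matches

3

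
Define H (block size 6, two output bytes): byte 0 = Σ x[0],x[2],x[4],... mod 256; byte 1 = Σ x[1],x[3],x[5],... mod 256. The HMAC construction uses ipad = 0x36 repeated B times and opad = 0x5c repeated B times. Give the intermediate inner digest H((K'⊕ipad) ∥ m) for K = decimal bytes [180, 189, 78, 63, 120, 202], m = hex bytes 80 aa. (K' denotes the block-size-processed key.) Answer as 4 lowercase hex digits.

Key decimal bytes [180, 189, 78, 63, 120, 202] = b4 bd 4e 3f 78 ca is exactly B = 6 bytes: K' = b4 bd 4e 3f 78 ca.
K' ⊕ ipad = 82 8b 78 09 4e fc.
Inner input = 82 8b 78 09 4e fc ∥ 80 aa.
Inner hash: even-index sum = 456 mod 256 = 200; odd-index sum = 570 mod 256 = 58 → c8 3a.

c83a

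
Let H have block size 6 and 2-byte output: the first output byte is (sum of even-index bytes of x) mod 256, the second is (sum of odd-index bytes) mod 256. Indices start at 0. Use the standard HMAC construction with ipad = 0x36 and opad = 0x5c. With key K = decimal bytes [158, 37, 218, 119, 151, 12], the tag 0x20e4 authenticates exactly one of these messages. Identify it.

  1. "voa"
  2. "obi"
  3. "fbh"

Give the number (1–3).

2

Key decimal bytes [158, 37, 218, 119, 151, 12] = 9e 25 da 77 97 0c is exactly B = 6 bytes: K' = 9e 25 da 77 97 0c.
K' ⊕ ipad = a8 13 ec 41 a1 3a; K' ⊕ opad = c2 79 86 2b cb 50.
m1: inner = H(a8 13 ec 41 a1 3a 76 6f 61) = 0c fd; tag = H(c2 79 86 2b cb 50 0c fd) = 1ff1
m2: inner = H(a8 13 ec 41 a1 3a 6f 62 69) = 0d f0; tag = H(c2 79 86 2b cb 50 0d f0) = 20e4 ← matches
m3: inner = H(a8 13 ec 41 a1 3a 66 62 68) = 03 f0; tag = H(c2 79 86 2b cb 50 03 f0) = 16e4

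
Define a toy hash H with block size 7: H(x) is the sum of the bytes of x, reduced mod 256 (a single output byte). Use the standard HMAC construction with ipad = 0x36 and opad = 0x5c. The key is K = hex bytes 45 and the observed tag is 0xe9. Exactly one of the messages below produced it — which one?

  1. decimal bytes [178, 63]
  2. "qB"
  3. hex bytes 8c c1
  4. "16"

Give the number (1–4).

1

Key hex bytes 45 is 1 byte ≤ B = 7; zero-pad to 7 bytes: K' = 45 00 00 00 00 00 00.
K' ⊕ ipad = 73 36 36 36 36 36 36; K' ⊕ opad = 19 5c 5c 5c 5c 5c 5c.
m1: inner = H(73 36 36 36 36 36 36 b2 3f) = a8; tag = H(19 5c 5c 5c 5c 5c 5c a8) = e9 ← matches
m2: inner = H(73 36 36 36 36 36 36 71 42) = 6a; tag = H(19 5c 5c 5c 5c 5c 5c 6a) = ab
m3: inner = H(73 36 36 36 36 36 36 8c c1) = 04; tag = H(19 5c 5c 5c 5c 5c 5c 04) = 45
m4: inner = H(73 36 36 36 36 36 36 31 36) = 1e; tag = H(19 5c 5c 5c 5c 5c 5c 1e) = 5f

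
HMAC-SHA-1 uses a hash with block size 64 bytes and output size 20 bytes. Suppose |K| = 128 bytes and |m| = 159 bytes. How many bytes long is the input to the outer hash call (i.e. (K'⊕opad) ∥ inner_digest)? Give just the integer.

84

Key is 128 > 64 bytes, so it is hashed to 20 bytes then zero-padded to 64: |K'| = 64.
Outer input = (K'⊕opad) ∥ H(inner) → 64 + 20 = 84 bytes.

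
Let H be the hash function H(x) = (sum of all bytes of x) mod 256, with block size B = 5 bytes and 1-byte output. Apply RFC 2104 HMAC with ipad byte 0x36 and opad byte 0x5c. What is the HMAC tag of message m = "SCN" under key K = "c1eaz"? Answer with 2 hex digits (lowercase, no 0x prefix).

Key "c1eaz" = 63 31 65 61 7a is exactly B = 5 bytes: K' = 63 31 65 61 7a.
K' ⊕ ipad = 55 07 53 57 4c.  K' ⊕ opad = 3f 6d 39 3d 26.
Inner input = (K'⊕ipad) ∥ m = 55 07 53 57 4c ∥ 53 43 4e.
Inner hash: sum = 85+7+83+87+76+83+67+78 = 566; mod 256 = 54 → 36.
Outer input = (K'⊕opad) ∥ inner = 3f 6d 39 3d 26 ∥ 36.
Outer hash (tag): sum = 63+109+57+61+38+54 = 382; mod 256 = 126 → 7e.

7e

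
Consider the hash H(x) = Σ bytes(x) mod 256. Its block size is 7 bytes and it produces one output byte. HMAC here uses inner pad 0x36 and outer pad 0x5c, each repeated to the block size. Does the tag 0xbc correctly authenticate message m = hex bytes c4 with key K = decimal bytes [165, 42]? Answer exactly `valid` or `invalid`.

Key decimal bytes [165, 42] = a5 2a is 2 bytes ≤ B = 7; zero-pad to 7 bytes: K' = a5 2a 00 00 00 00 00.
K' ⊕ ipad = 93 1c 36 36 36 36 36; K' ⊕ opad = f9 76 5c 5c 5c 5c 5c.
Inner hash: sum = 147+28+54+54+54+54+54+196 = 641; mod 256 = 129 → 81.
Outer hash (recomputed tag): sum = 249+118+92+92+92+92+92+129 = 956; mod 256 = 188 → bc.
Recomputed tag = bc; claimed = bc → match.

valid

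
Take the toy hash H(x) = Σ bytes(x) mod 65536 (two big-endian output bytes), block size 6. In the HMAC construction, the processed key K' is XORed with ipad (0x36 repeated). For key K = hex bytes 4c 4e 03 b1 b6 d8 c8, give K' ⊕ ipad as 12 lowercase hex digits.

Key hex bytes 4c 4e 03 b1 b6 d8 c8 is 7 bytes > B = 6, so hash it first: H(key) = 03 a4, then zero-pad to 6 bytes: K' = 03 a4 00 00 00 00.
XOR each byte with 0x36: 03⊕36=35, a4⊕36=92, 00⊕36=36, 00⊕36=36, 00⊕36=36, 00⊕36=36.

359236363636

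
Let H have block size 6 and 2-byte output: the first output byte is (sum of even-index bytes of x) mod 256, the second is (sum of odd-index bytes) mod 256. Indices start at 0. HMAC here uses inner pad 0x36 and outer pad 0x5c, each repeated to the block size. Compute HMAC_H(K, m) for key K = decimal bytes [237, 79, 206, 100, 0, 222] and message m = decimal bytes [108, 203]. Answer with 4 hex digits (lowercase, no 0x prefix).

Key decimal bytes [237, 79, 206, 100, 0, 222] = ed 4f ce 64 00 de is exactly B = 6 bytes: K' = ed 4f ce 64 00 de.
K' ⊕ ipad = db 79 f8 52 36 e8.  K' ⊕ opad = b1 13 92 38 5c 82.
Inner input = (K'⊕ipad) ∥ m = db 79 f8 52 36 e8 ∥ 6c cb.
Inner hash: even-index sum = 629 mod 256 = 117; odd-index sum = 638 mod 256 = 126 → 75 7e.
Outer input = (K'⊕opad) ∥ inner = b1 13 92 38 5c 82 ∥ 75 7e.
Outer hash (tag): even-index sum = 532 mod 256 = 20; odd-index sum = 331 mod 256 = 75 → 14 4b.

144b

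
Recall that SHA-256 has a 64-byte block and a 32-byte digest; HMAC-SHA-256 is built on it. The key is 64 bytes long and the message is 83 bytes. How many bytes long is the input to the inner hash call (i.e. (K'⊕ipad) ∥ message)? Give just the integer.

147

Key is 64 ≤ 64 bytes, zero-padded: |K'| = 64.
Inner input = (K'⊕ipad) ∥ m → 64 + 83 = 147 bytes.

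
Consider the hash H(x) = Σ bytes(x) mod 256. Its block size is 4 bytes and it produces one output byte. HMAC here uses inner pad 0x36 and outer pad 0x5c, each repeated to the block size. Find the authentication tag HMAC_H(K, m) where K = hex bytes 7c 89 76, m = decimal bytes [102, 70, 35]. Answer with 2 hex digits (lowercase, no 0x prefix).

c9

Key hex bytes 7c 89 76 is 3 bytes ≤ B = 4; zero-pad to 4 bytes: K' = 7c 89 76 00.
K' ⊕ ipad = 4a bf 40 36.  K' ⊕ opad = 20 d5 2a 5c.
Inner input = (K'⊕ipad) ∥ m = 4a bf 40 36 ∥ 66 46 23.
Inner hash: sum = 74+191+64+54+102+70+35 = 590; mod 256 = 78 → 4e.
Outer input = (K'⊕opad) ∥ inner = 20 d5 2a 5c ∥ 4e.
Outer hash (tag): sum = 32+213+42+92+78 = 457; mod 256 = 201 → c9.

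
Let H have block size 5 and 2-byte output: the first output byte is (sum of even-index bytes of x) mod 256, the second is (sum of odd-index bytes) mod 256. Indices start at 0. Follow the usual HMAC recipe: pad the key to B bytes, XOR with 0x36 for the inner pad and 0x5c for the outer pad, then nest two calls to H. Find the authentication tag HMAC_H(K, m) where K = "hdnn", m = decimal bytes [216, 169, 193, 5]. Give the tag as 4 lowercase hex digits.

Key "hdnn" = 68 64 6e 6e is 4 bytes ≤ B = 5; zero-pad to 5 bytes: K' = 68 64 6e 6e 00.
K' ⊕ ipad = 5e 52 58 58 36.  K' ⊕ opad = 34 38 32 32 5c.
Inner input = (K'⊕ipad) ∥ m = 5e 52 58 58 36 ∥ d8 a9 c1 05.
Inner hash: even-index sum = 410 mod 256 = 154; odd-index sum = 579 mod 256 = 67 → 9a 43.
Outer input = (K'⊕opad) ∥ inner = 34 38 32 32 5c ∥ 9a 43.
Outer hash (tag): even-index sum = 261 mod 256 = 5; odd-index sum = 260 mod 256 = 4 → 05 04.

0504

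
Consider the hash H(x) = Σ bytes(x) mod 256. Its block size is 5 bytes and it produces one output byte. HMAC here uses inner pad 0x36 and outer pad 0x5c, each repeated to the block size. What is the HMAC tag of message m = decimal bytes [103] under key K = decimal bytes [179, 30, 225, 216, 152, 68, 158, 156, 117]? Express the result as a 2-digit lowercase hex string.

1b

Key decimal bytes [179, 30, 225, 216, 152, 68, 158, 156, 117] = b3 1e e1 d8 98 44 9e 9c 75 is 9 bytes > B = 5, so hash it first: H(key) = 15, then zero-pad to 5 bytes: K' = 15 00 00 00 00.
K' ⊕ ipad = 23 36 36 36 36.  K' ⊕ opad = 49 5c 5c 5c 5c.
Inner input = (K'⊕ipad) ∥ m = 23 36 36 36 36 ∥ 67.
Inner hash: sum = 35+54+54+54+54+103 = 354; mod 256 = 98 → 62.
Outer input = (K'⊕opad) ∥ inner = 49 5c 5c 5c 5c ∥ 62.
Outer hash (tag): sum = 73+92+92+92+92+98 = 539; mod 256 = 27 → 1b.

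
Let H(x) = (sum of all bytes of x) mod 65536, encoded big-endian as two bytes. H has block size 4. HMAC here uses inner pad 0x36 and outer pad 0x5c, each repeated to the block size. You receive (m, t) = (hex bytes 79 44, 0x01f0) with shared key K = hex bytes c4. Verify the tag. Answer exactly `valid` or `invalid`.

invalid

Key hex bytes c4 is 1 byte ≤ B = 4; zero-pad to 4 bytes: K' = c4 00 00 00.
K' ⊕ ipad = f2 36 36 36; K' ⊕ opad = 98 5c 5c 5c.
Inner hash: sum = 242+54+54+54+121+68 = 593 → 02 51.
Outer hash (recomputed tag): sum = 152+92+92+92+2+81 = 511 → 01 ff.
Recomputed tag = 01ff; claimed = 01f0 → mismatch.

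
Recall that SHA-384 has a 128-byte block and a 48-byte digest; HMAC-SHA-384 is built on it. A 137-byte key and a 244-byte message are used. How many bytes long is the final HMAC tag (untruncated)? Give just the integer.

48

The tag is one SHA-384 digest: 48 bytes.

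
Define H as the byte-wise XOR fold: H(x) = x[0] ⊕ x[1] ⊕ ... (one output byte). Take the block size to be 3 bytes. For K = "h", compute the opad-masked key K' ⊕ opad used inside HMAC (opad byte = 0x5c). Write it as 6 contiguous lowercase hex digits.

345c5c

Key "h" = 68 is 1 byte ≤ B = 3; zero-pad to 3 bytes: K' = 68 00 00.
XOR each byte with 0x5c: 68⊕5c=34, 00⊕5c=5c, 00⊕5c=5c.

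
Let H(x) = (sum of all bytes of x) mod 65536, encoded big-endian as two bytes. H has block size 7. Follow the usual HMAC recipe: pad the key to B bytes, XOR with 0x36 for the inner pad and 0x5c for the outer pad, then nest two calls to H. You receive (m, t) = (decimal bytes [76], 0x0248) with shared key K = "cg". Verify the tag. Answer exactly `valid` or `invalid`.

valid

Key "cg" = 63 67 is 2 bytes ≤ B = 7; zero-pad to 7 bytes: K' = 63 67 00 00 00 00 00.
K' ⊕ ipad = 55 51 36 36 36 36 36; K' ⊕ opad = 3f 3b 5c 5c 5c 5c 5c.
Inner hash: sum = 85+81+54+54+54+54+54+76 = 512 → 02 00.
Outer hash (recomputed tag): sum = 63+59+92+92+92+92+92+2+0 = 584 → 02 48.
Recomputed tag = 0248; claimed = 0248 → match.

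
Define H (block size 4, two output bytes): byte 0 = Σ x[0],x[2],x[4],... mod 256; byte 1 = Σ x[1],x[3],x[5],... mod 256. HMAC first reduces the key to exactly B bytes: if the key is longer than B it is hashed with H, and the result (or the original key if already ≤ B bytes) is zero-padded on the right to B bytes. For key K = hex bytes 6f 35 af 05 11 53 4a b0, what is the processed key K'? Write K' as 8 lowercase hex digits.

793d0000

|K| = 8 > B = 4, so first hash the key.
H(K): even-index sum = 377 mod 256 = 121; odd-index sum = 317 mod 256 = 61 → 79 3d.
Zero-pad H(K) = 79 3d to 4 bytes: K' = 79 3d 00 00.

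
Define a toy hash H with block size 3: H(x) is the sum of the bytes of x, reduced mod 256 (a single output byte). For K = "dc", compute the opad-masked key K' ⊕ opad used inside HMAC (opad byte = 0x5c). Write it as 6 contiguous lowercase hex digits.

Key "dc" = 64 63 is 2 bytes ≤ B = 3; zero-pad to 3 bytes: K' = 64 63 00.
XOR each byte with 0x5c: 64⊕5c=38, 63⊕5c=3f, 00⊕5c=5c.

383f5c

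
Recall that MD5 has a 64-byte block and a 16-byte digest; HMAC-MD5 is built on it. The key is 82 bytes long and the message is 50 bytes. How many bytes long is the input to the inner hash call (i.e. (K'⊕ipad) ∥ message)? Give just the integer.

114

Key is 82 > 64 bytes, so it is hashed to 16 bytes then zero-padded to 64: |K'| = 64.
Inner input = (K'⊕ipad) ∥ m → 64 + 50 = 114 bytes.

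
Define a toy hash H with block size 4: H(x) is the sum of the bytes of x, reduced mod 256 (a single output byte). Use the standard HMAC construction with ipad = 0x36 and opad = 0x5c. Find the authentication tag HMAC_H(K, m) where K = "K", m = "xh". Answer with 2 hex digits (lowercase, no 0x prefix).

2a

Key "K" = 4b is 1 byte ≤ B = 4; zero-pad to 4 bytes: K' = 4b 00 00 00.
K' ⊕ ipad = 7d 36 36 36.  K' ⊕ opad = 17 5c 5c 5c.
Inner input = (K'⊕ipad) ∥ m = 7d 36 36 36 ∥ 78 68.
Inner hash: sum = 125+54+54+54+120+104 = 511; mod 256 = 255 → ff.
Outer input = (K'⊕opad) ∥ inner = 17 5c 5c 5c ∥ ff.
Outer hash (tag): sum = 23+92+92+92+255 = 554; mod 256 = 42 → 2a.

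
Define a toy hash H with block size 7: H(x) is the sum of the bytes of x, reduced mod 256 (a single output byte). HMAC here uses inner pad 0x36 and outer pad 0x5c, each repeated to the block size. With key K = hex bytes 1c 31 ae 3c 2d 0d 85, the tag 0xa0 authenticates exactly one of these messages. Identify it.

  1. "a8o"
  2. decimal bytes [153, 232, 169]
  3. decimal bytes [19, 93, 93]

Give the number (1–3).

Key hex bytes 1c 31 ae 3c 2d 0d 85 is exactly B = 7 bytes: K' = 1c 31 ae 3c 2d 0d 85.
K' ⊕ ipad = 2a 07 98 0a 1b 3b b3; K' ⊕ opad = 40 6d f2 60 71 51 d9.
m1: inner = H(2a 07 98 0a 1b 3b b3 61 38 6f) = e4; tag = H(40 6d f2 60 71 51 d9 e4) = 7e
m2: inner = H(2a 07 98 0a 1b 3b b3 99 e8 a9) = 06; tag = H(40 6d f2 60 71 51 d9 06) = a0 ← matches
m3: inner = H(2a 07 98 0a 1b 3b b3 13 5d 5d) = a9; tag = H(40 6d f2 60 71 51 d9 a9) = 43

2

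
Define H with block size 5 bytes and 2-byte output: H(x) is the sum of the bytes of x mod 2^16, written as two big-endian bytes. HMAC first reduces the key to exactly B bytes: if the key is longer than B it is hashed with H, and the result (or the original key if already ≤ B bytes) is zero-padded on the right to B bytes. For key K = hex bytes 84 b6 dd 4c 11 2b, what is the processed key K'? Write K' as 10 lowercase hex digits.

029f000000

|K| = 6 > B = 5, so first hash the key.
H(K): sum = 132+182+221+76+17+43 = 671 → 02 9f.
Zero-pad H(K) = 02 9f to 5 bytes: K' = 02 9f 00 00 00.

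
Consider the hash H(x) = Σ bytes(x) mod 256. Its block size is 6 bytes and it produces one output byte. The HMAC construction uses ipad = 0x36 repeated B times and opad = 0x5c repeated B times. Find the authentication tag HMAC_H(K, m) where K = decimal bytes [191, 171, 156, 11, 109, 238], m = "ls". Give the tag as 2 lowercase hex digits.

Key decimal bytes [191, 171, 156, 11, 109, 238] = bf ab 9c 0b 6d ee is exactly B = 6 bytes: K' = bf ab 9c 0b 6d ee.
K' ⊕ ipad = 89 9d aa 3d 5b d8.  K' ⊕ opad = e3 f7 c0 57 31 b2.
Inner input = (K'⊕ipad) ∥ m = 89 9d aa 3d 5b d8 ∥ 6c 73.
Inner hash: sum = 137+157+170+61+91+216+108+115 = 1055; mod 256 = 31 → 1f.
Outer input = (K'⊕opad) ∥ inner = e3 f7 c0 57 31 b2 ∥ 1f.
Outer hash (tag): sum = 227+247+192+87+49+178+31 = 1011; mod 256 = 243 → f3.

f3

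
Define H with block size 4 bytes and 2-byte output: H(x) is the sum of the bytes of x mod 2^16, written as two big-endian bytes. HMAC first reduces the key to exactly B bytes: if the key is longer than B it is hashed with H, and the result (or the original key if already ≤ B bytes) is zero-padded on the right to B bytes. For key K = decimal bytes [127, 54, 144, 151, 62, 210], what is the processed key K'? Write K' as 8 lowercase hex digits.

|K| = 6 > B = 4, so first hash the key.
H(K): sum = 127+54+144+151+62+210 = 748 → 02 ec.
Zero-pad H(K) = 02 ec to 4 bytes: K' = 02 ec 00 00.

02ec0000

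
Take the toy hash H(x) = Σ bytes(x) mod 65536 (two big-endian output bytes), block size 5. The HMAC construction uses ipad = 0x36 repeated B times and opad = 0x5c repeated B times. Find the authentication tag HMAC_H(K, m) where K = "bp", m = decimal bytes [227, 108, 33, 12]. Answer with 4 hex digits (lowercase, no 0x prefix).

0238

Key "bp" = 62 70 is 2 bytes ≤ B = 5; zero-pad to 5 bytes: K' = 62 70 00 00 00.
K' ⊕ ipad = 54 46 36 36 36.  K' ⊕ opad = 3e 2c 5c 5c 5c.
Inner input = (K'⊕ipad) ∥ m = 54 46 36 36 36 ∥ e3 6c 21 0c.
Inner hash: sum = 84+70+54+54+54+227+108+33+12 = 696 → 02 b8.
Outer input = (K'⊕opad) ∥ inner = 3e 2c 5c 5c 5c ∥ 02 b8.
Outer hash (tag): sum = 62+44+92+92+92+2+184 = 568 → 02 38.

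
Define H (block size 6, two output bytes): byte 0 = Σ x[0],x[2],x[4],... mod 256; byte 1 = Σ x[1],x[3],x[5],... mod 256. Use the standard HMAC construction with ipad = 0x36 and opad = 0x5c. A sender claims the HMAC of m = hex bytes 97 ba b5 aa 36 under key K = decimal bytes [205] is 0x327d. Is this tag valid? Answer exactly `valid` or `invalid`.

Key decimal bytes [205] = cd is 1 byte ≤ B = 6; zero-pad to 6 bytes: K' = cd 00 00 00 00 00.
K' ⊕ ipad = fb 36 36 36 36 36; K' ⊕ opad = 91 5c 5c 5c 5c 5c.
Inner hash: even-index sum = 745 mod 256 = 233; odd-index sum = 518 mod 256 = 6 → e9 06.
Outer hash (recomputed tag): even-index sum = 562 mod 256 = 50; odd-index sum = 282 mod 256 = 26 → 32 1a.
Recomputed tag = 321a; claimed = 327d → mismatch.

invalid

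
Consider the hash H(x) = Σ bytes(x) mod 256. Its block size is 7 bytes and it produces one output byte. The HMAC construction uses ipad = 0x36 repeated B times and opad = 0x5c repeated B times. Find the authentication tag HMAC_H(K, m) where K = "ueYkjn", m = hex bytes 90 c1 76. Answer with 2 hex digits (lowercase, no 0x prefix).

Key "ueYkjn" = 75 65 59 6b 6a 6e is 6 bytes ≤ B = 7; zero-pad to 7 bytes: K' = 75 65 59 6b 6a 6e 00.
K' ⊕ ipad = 43 53 6f 5d 5c 58 36.  K' ⊕ opad = 29 39 05 37 36 32 5c.
Inner input = (K'⊕ipad) ∥ m = 43 53 6f 5d 5c 58 36 ∥ 90 c1 76.
Inner hash: sum = 67+83+111+93+92+88+54+144+193+118 = 1043; mod 256 = 19 → 13.
Outer input = (K'⊕opad) ∥ inner = 29 39 05 37 36 32 5c ∥ 13.
Outer hash (tag): sum = 41+57+5+55+54+50+92+19 = 373; mod 256 = 117 → 75.

75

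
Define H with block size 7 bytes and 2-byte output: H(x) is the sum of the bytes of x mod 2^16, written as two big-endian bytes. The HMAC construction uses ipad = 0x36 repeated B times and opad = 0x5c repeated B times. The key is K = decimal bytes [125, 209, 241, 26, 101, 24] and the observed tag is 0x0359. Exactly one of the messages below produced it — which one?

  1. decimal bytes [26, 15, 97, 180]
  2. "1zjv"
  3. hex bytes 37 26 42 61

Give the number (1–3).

3

Key decimal bytes [125, 209, 241, 26, 101, 24] = 7d d1 f1 1a 65 18 is 6 bytes ≤ B = 7; zero-pad to 7 bytes: K' = 7d d1 f1 1a 65 18 00.
K' ⊕ ipad = 4b e7 c7 2c 53 2e 36; K' ⊕ opad = 21 8d ad 46 39 44 5c.
m1: inner = H(4b e7 c7 2c 53 2e 36 1a 0f 61 b4) = 04 1a; tag = H(21 8d ad 46 39 44 5c 04 1a) = 0298
m2: inner = H(4b e7 c7 2c 53 2e 36 31 7a 6a 76) = 04 67; tag = H(21 8d ad 46 39 44 5c 04 67) = 02e5
m3: inner = H(4b e7 c7 2c 53 2e 36 37 26 42 61) = 03 dc; tag = H(21 8d ad 46 39 44 5c 03 dc) = 0359 ← matches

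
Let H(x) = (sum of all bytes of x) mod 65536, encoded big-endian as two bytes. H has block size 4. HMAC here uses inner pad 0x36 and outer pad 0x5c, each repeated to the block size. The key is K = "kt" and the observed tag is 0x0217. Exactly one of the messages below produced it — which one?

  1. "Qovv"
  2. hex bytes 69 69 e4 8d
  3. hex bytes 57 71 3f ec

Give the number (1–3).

Key "kt" = 6b 74 is 2 bytes ≤ B = 4; zero-pad to 4 bytes: K' = 6b 74 00 00.
K' ⊕ ipad = 5d 42 36 36; K' ⊕ opad = 37 28 5c 5c.
m1: inner = H(5d 42 36 36 51 6f 76 76) = 02 b7; tag = H(37 28 5c 5c 02 b7) = 01d0
m2: inner = H(5d 42 36 36 69 69 e4 8d) = 03 4e; tag = H(37 28 5c 5c 03 4e) = 0168
m3: inner = H(5d 42 36 36 57 71 3f ec) = 02 fe; tag = H(37 28 5c 5c 02 fe) = 0217 ← matches

3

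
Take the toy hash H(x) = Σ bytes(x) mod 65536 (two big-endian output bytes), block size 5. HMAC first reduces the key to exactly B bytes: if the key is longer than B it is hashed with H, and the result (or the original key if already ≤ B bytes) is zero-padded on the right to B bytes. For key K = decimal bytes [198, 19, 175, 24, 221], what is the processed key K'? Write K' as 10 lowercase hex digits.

c613af18dd

Key decimal bytes [198, 19, 175, 24, 221] = c6 13 af 18 dd is exactly B = 5 bytes: K' = c6 13 af 18 dd.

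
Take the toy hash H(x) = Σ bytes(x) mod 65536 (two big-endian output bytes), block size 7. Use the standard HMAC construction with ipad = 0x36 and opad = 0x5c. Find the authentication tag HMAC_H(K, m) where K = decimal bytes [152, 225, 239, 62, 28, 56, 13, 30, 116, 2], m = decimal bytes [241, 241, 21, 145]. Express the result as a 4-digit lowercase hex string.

Key decimal bytes [152, 225, 239, 62, 28, 56, 13, 30, 116, 2] = 98 e1 ef 3e 1c 38 0d 1e 74 02 is 10 bytes > B = 7, so hash it first: H(key) = 03 9b, then zero-pad to 7 bytes: K' = 03 9b 00 00 00 00 00.
K' ⊕ ipad = 35 ad 36 36 36 36 36.  K' ⊕ opad = 5f c7 5c 5c 5c 5c 5c.
Inner input = (K'⊕ipad) ∥ m = 35 ad 36 36 36 36 36 ∥ f1 f1 15 91.
Inner hash: sum = 53+173+54+54+54+54+54+241+241+21+145 = 1144 → 04 78.
Outer input = (K'⊕opad) ∥ inner = 5f c7 5c 5c 5c 5c 5c ∥ 04 78.
Outer hash (tag): sum = 95+199+92+92+92+92+92+4+120 = 878 → 03 6e.

036e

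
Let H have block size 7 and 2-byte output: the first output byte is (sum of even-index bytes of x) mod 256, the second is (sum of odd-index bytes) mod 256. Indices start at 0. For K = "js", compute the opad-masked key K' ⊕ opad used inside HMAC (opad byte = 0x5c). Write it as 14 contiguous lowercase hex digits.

Key "js" = 6a 73 is 2 bytes ≤ B = 7; zero-pad to 7 bytes: K' = 6a 73 00 00 00 00 00.
XOR each byte with 0x5c: 6a⊕5c=36, 73⊕5c=2f, 00⊕5c=5c, 00⊕5c=5c, 00⊕5c=5c, 00⊕5c=5c, 00⊕5c=5c.

362f5c5c5c5c5c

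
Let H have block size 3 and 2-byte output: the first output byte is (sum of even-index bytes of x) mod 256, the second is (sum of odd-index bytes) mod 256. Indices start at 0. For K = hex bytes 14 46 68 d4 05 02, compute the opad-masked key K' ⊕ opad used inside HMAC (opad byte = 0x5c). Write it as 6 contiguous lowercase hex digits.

Key hex bytes 14 46 68 d4 05 02 is 6 bytes > B = 3, so hash it first: H(key) = 81 1c, then zero-pad to 3 bytes: K' = 81 1c 00.
XOR each byte with 0x5c: 81⊕5c=dd, 1c⊕5c=40, 00⊕5c=5c.

dd405c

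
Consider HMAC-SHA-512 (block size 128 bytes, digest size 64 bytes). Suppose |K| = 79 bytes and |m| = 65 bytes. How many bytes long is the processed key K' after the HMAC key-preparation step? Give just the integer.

128

Key is 79 ≤ 128 bytes, zero-padded: |K'| = 128.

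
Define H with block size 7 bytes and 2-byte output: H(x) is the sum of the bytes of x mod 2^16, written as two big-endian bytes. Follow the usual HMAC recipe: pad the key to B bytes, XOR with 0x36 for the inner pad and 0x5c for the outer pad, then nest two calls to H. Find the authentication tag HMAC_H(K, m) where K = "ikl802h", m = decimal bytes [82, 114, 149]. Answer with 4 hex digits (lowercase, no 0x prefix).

Key "ikl802h" = 69 6b 6c 38 30 32 68 is exactly B = 7 bytes: K' = 69 6b 6c 38 30 32 68.
K' ⊕ ipad = 5f 5d 5a 0e 06 04 5e.  K' ⊕ opad = 35 37 30 64 6c 6e 34.
Inner input = (K'⊕ipad) ∥ m = 5f 5d 5a 0e 06 04 5e ∥ 52 72 95.
Inner hash: sum = 95+93+90+14+6+4+94+82+114+149 = 741 → 02 e5.
Outer input = (K'⊕opad) ∥ inner = 35 37 30 64 6c 6e 34 ∥ 02 e5.
Outer hash (tag): sum = 53+55+48+100+108+110+52+2+229 = 757 → 02 f5.

02f5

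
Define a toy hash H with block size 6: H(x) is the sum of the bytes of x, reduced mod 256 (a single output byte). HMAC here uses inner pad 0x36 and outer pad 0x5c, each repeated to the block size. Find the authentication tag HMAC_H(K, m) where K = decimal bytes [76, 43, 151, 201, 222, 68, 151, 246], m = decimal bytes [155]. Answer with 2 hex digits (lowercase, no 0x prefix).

ff

Key decimal bytes [76, 43, 151, 201, 222, 68, 151, 246] = 4c 2b 97 c9 de 44 97 f6 is 8 bytes > B = 6, so hash it first: H(key) = 86, then zero-pad to 6 bytes: K' = 86 00 00 00 00 00.
K' ⊕ ipad = b0 36 36 36 36 36.  K' ⊕ opad = da 5c 5c 5c 5c 5c.
Inner input = (K'⊕ipad) ∥ m = b0 36 36 36 36 36 ∥ 9b.
Inner hash: sum = 176+54+54+54+54+54+155 = 601; mod 256 = 89 → 59.
Outer input = (K'⊕opad) ∥ inner = da 5c 5c 5c 5c 5c ∥ 59.
Outer hash (tag): sum = 218+92+92+92+92+92+89 = 767; mod 256 = 255 → ff.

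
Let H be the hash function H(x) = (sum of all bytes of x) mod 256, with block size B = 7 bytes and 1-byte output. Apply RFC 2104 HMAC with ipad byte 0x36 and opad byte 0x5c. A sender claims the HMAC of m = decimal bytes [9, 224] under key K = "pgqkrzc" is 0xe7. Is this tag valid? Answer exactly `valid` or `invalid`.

invalid

Key "pgqkrzc" = 70 67 71 6b 72 7a 63 is exactly B = 7 bytes: K' = 70 67 71 6b 72 7a 63.
K' ⊕ ipad = 46 51 47 5d 44 4c 55; K' ⊕ opad = 2c 3b 2d 37 2e 26 3f.
Inner hash: sum = 70+81+71+93+68+76+85+9+224 = 777; mod 256 = 9 → 09.
Outer hash (recomputed tag): sum = 44+59+45+55+46+38+63+9 = 359; mod 256 = 103 → 67.
Recomputed tag = 67; claimed = e7 → mismatch.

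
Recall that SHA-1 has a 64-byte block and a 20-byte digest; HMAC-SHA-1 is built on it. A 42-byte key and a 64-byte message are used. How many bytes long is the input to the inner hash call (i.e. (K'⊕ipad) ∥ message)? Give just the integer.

Key is 42 ≤ 64 bytes, zero-padded: |K'| = 64.
Inner input = (K'⊕ipad) ∥ m → 64 + 64 = 128 bytes.

128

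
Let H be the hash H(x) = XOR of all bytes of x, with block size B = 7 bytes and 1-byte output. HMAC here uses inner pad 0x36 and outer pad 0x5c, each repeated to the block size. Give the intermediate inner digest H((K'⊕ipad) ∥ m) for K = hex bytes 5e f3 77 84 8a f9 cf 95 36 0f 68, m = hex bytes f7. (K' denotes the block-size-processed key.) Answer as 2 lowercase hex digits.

Key hex bytes 5e f3 77 84 8a f9 cf 95 36 0f 68 is 11 bytes > B = 7, so hash it first: H(key) = 26, then zero-pad to 7 bytes: K' = 26 00 00 00 00 00 00.
K' ⊕ ipad = 10 36 36 36 36 36 36.
Inner input = 10 36 36 36 36 36 36 ∥ f7.
Inner hash: XOR 10⊕36⊕36⊕36⊕36⊕36⊕36⊕f7 = e7.

e7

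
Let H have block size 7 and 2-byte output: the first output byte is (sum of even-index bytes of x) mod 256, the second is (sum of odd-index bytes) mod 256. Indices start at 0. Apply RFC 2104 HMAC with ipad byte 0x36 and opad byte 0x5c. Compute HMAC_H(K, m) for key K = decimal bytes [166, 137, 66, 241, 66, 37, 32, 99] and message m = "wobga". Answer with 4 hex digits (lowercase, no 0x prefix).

040a

Key decimal bytes [166, 137, 66, 241, 66, 37, 32, 99] = a6 89 42 f1 42 25 20 63 is 8 bytes > B = 7, so hash it first: H(key) = 4a 02, then zero-pad to 7 bytes: K' = 4a 02 00 00 00 00 00.
K' ⊕ ipad = 7c 34 36 36 36 36 36.  K' ⊕ opad = 16 5e 5c 5c 5c 5c 5c.
Inner input = (K'⊕ipad) ∥ m = 7c 34 36 36 36 36 36 ∥ 77 6f 62 67 61.
Inner hash: even-index sum = 500 mod 256 = 244; odd-index sum = 474 mod 256 = 218 → f4 da.
Outer input = (K'⊕opad) ∥ inner = 16 5e 5c 5c 5c 5c 5c ∥ f4 da.
Outer hash (tag): even-index sum = 516 mod 256 = 4; odd-index sum = 522 mod 256 = 10 → 04 0a.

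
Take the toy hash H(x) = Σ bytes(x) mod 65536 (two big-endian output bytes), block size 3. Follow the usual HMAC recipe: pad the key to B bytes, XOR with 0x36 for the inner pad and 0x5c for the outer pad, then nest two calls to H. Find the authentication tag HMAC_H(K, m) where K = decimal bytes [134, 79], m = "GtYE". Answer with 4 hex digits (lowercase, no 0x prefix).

Key decimal bytes [134, 79] = 86 4f is 2 bytes ≤ B = 3; zero-pad to 3 bytes: K' = 86 4f 00.
K' ⊕ ipad = b0 79 36.  K' ⊕ opad = da 13 5c.
Inner input = (K'⊕ipad) ∥ m = b0 79 36 ∥ 47 74 59 45.
Inner hash: sum = 176+121+54+71+116+89+69 = 696 → 02 b8.
Outer input = (K'⊕opad) ∥ inner = da 13 5c ∥ 02 b8.
Outer hash (tag): sum = 218+19+92+2+184 = 515 → 02 03.

0203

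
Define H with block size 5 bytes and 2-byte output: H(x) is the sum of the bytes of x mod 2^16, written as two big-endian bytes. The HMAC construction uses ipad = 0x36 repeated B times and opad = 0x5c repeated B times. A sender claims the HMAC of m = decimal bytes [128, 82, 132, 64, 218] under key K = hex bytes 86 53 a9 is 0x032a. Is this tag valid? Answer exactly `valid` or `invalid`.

valid

Key hex bytes 86 53 a9 is 3 bytes ≤ B = 5; zero-pad to 5 bytes: K' = 86 53 a9 00 00.
K' ⊕ ipad = b0 65 9f 36 36; K' ⊕ opad = da 0f f5 5c 5c.
Inner hash: sum = 176+101+159+54+54+128+82+132+64+218 = 1168 → 04 90.
Outer hash (recomputed tag): sum = 218+15+245+92+92+4+144 = 810 → 03 2a.
Recomputed tag = 032a; claimed = 032a → match.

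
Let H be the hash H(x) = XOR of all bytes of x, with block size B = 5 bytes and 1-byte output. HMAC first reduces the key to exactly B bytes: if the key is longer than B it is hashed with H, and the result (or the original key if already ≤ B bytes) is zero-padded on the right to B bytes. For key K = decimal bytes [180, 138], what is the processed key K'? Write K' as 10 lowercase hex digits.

b48a000000

Key decimal bytes [180, 138] = b4 8a is 2 bytes ≤ B = 5; zero-pad to 5 bytes: K' = b4 8a 00 00 00.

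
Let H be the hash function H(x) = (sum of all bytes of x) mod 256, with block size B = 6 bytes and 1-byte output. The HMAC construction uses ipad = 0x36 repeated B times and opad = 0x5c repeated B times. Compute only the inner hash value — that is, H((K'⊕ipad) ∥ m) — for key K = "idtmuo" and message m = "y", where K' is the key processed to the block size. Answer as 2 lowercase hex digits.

63

Key "idtmuo" = 69 64 74 6d 75 6f is exactly B = 6 bytes: K' = 69 64 74 6d 75 6f.
K' ⊕ ipad = 5f 52 42 5b 43 59.
Inner input = 5f 52 42 5b 43 59 ∥ 79.
Inner hash: sum = 95+82+66+91+67+89+121 = 611; mod 256 = 99 → 63.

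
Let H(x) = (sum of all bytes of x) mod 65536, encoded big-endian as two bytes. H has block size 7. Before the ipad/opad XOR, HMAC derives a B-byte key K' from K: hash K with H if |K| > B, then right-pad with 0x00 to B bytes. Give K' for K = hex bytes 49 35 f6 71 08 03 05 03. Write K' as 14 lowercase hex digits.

01f80000000000

|K| = 8 > B = 7, so first hash the key.
H(K): sum = 73+53+246+113+8+3+5+3 = 504 → 01 f8.
Zero-pad H(K) = 01 f8 to 7 bytes: K' = 01 f8 00 00 00 00 00.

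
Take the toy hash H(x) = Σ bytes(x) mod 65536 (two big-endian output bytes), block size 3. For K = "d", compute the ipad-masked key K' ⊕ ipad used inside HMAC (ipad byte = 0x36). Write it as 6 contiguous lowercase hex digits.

523636

Key "d" = 64 is 1 byte ≤ B = 3; zero-pad to 3 bytes: K' = 64 00 00.
XOR each byte with 0x36: 64⊕36=52, 00⊕36=36, 00⊕36=36.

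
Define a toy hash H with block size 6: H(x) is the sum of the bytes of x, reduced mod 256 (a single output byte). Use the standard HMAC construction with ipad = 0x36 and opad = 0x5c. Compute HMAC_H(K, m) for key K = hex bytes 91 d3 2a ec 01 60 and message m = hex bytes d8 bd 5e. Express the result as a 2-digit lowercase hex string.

1d

Key hex bytes 91 d3 2a ec 01 60 is exactly B = 6 bytes: K' = 91 d3 2a ec 01 60.
K' ⊕ ipad = a7 e5 1c da 37 56.  K' ⊕ opad = cd 8f 76 b0 5d 3c.
Inner input = (K'⊕ipad) ∥ m = a7 e5 1c da 37 56 ∥ d8 bd 5e.
Inner hash: sum = 167+229+28+218+55+86+216+189+94 = 1282; mod 256 = 2 → 02.
Outer input = (K'⊕opad) ∥ inner = cd 8f 76 b0 5d 3c ∥ 02.
Outer hash (tag): sum = 205+143+118+176+93+60+2 = 797; mod 256 = 29 → 1d.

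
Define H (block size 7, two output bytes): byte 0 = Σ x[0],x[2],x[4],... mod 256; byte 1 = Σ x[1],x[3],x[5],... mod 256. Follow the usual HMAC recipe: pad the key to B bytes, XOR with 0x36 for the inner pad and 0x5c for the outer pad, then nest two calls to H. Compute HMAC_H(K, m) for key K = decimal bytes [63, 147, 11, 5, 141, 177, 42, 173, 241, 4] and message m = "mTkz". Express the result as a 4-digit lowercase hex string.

Key decimal bytes [63, 147, 11, 5, 141, 177, 42, 173, 241, 4] = 3f 93 0b 05 8d b1 2a ad f1 04 is 10 bytes > B = 7, so hash it first: H(key) = f2 fa, then zero-pad to 7 bytes: K' = f2 fa 00 00 00 00 00.
K' ⊕ ipad = c4 cc 36 36 36 36 36.  K' ⊕ opad = ae a6 5c 5c 5c 5c 5c.
Inner input = (K'⊕ipad) ∥ m = c4 cc 36 36 36 36 36 ∥ 6d 54 6b 7a.
Inner hash: even-index sum = 564 mod 256 = 52; odd-index sum = 528 mod 256 = 16 → 34 10.
Outer input = (K'⊕opad) ∥ inner = ae a6 5c 5c 5c 5c 5c ∥ 34 10.
Outer hash (tag): even-index sum = 466 mod 256 = 210; odd-index sum = 402 mod 256 = 146 → d2 92.

d292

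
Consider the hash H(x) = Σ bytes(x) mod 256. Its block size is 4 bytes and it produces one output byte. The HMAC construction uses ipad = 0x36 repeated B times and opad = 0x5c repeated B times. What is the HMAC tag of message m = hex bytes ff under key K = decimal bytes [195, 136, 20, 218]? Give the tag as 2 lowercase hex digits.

01

Key decimal bytes [195, 136, 20, 218] = c3 88 14 da is exactly B = 4 bytes: K' = c3 88 14 da.
K' ⊕ ipad = f5 be 22 ec.  K' ⊕ opad = 9f d4 48 86.
Inner input = (K'⊕ipad) ∥ m = f5 be 22 ec ∥ ff.
Inner hash: sum = 245+190+34+236+255 = 960; mod 256 = 192 → c0.
Outer input = (K'⊕opad) ∥ inner = 9f d4 48 86 ∥ c0.
Outer hash (tag): sum = 159+212+72+134+192 = 769; mod 256 = 1 → 01.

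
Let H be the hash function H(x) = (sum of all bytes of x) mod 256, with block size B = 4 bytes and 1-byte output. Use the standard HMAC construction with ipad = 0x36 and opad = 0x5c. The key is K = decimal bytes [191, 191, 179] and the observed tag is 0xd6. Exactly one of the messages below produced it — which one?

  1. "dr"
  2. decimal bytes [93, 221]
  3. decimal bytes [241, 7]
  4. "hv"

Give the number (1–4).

Key decimal bytes [191, 191, 179] = bf bf b3 is 3 bytes ≤ B = 4; zero-pad to 4 bytes: K' = bf bf b3 00.
K' ⊕ ipad = 89 89 85 36; K' ⊕ opad = e3 e3 ef 5c.
m1: inner = H(89 89 85 36 64 72) = a3; tag = H(e3 e3 ef 5c a3) = b4
m2: inner = H(89 89 85 36 5d dd) = 07; tag = H(e3 e3 ef 5c 07) = 18
m3: inner = H(89 89 85 36 f1 07) = c5; tag = H(e3 e3 ef 5c c5) = d6 ← matches
m4: inner = H(89 89 85 36 68 76) = ab; tag = H(e3 e3 ef 5c ab) = bc

3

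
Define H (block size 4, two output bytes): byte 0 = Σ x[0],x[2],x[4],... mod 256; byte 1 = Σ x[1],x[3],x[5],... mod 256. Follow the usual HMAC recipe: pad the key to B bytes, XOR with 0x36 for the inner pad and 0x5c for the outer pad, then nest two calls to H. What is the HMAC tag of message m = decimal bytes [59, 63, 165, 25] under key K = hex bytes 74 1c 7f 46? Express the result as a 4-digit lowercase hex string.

b64c

Key hex bytes 74 1c 7f 46 is exactly B = 4 bytes: K' = 74 1c 7f 46.
K' ⊕ ipad = 42 2a 49 70.  K' ⊕ opad = 28 40 23 1a.
Inner input = (K'⊕ipad) ∥ m = 42 2a 49 70 ∥ 3b 3f a5 19.
Inner hash: even-index sum = 363 mod 256 = 107; odd-index sum = 242 mod 256 = 242 → 6b f2.
Outer input = (K'⊕opad) ∥ inner = 28 40 23 1a ∥ 6b f2.
Outer hash (tag): even-index sum = 182 mod 256 = 182; odd-index sum = 332 mod 256 = 76 → b6 4c.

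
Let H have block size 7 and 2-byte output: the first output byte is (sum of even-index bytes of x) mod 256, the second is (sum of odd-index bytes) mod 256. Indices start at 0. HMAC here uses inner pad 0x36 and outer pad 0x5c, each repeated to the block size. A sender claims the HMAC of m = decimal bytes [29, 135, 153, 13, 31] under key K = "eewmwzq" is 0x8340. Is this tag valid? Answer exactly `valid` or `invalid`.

Key "eewmwzq" = 65 65 77 6d 77 7a 71 is exactly B = 7 bytes: K' = 65 65 77 6d 77 7a 71.
K' ⊕ ipad = 53 53 41 5b 41 4c 47; K' ⊕ opad = 39 39 2b 31 2b 26 2d.
Inner hash: even-index sum = 432 mod 256 = 176; odd-index sum = 463 mod 256 = 207 → b0 cf.
Outer hash (recomputed tag): even-index sum = 395 mod 256 = 139; odd-index sum = 320 mod 256 = 64 → 8b 40.
Recomputed tag = 8b40; claimed = 8340 → mismatch.

invalid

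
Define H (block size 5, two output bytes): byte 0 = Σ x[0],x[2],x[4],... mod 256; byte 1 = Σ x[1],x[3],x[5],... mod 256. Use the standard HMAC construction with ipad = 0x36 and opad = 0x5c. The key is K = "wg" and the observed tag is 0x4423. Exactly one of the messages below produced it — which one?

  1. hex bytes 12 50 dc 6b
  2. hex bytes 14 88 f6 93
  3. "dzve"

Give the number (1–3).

3

Key "wg" = 77 67 is 2 bytes ≤ B = 5; zero-pad to 5 bytes: K' = 77 67 00 00 00.
K' ⊕ ipad = 41 51 36 36 36; K' ⊕ opad = 2b 3b 5c 5c 5c.
m1: inner = H(41 51 36 36 36 12 50 dc 6b) = 68 75; tag = H(2b 3b 5c 5c 5c 68 75) = 58ff
m2: inner = H(41 51 36 36 36 14 88 f6 93) = c8 91; tag = H(2b 3b 5c 5c 5c c8 91) = 745f
m3: inner = H(41 51 36 36 36 64 7a 76 65) = 8c 61; tag = H(2b 3b 5c 5c 5c 8c 61) = 4423 ← matches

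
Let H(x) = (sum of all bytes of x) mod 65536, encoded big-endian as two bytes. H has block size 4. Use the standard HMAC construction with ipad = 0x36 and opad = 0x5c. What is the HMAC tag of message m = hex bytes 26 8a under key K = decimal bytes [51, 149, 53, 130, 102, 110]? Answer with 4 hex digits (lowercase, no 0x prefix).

01db

Key decimal bytes [51, 149, 53, 130, 102, 110] = 33 95 35 82 66 6e is 6 bytes > B = 4, so hash it first: H(key) = 02 53, then zero-pad to 4 bytes: K' = 02 53 00 00.
K' ⊕ ipad = 34 65 36 36.  K' ⊕ opad = 5e 0f 5c 5c.
Inner input = (K'⊕ipad) ∥ m = 34 65 36 36 ∥ 26 8a.
Inner hash: sum = 52+101+54+54+38+138 = 437 → 01 b5.
Outer input = (K'⊕opad) ∥ inner = 5e 0f 5c 5c ∥ 01 b5.
Outer hash (tag): sum = 94+15+92+92+1+181 = 475 → 01 db.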